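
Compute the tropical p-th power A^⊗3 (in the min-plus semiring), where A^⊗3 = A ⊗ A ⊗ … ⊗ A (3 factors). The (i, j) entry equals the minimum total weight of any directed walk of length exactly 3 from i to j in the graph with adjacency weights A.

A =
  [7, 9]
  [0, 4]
A^⊗3 =
  [13, 17]
  [8, 12]

Each entry (A^⊗3)_ij equals the minimum over all length-3 walks i = v_0 → v_1 → … → v_3 = j of Σ_t A[v_t][v_{t+1}]. For example, for (i, j) = (0, 1) we minimise over 4 possible intermediate vertex sequences; the minimum is 17, attained along the walk 0 → 1 → 1 → 1.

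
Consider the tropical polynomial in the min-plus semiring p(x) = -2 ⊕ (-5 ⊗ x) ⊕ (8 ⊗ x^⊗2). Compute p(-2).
p(-2) = -7

A tropical monomial a ⊗ x^⊗i evaluates to a + i · x. Evaluating each term at x = -2:
  Term 0 contributes -2 + 0 · -2 = -2
  Term 1 contributes -5 + 1 · -2 = -7
  Term 2 contributes 8 + 2 · -2 = 4
p(-2) = ⊕ of these = min[-2, -7, 4] = -7.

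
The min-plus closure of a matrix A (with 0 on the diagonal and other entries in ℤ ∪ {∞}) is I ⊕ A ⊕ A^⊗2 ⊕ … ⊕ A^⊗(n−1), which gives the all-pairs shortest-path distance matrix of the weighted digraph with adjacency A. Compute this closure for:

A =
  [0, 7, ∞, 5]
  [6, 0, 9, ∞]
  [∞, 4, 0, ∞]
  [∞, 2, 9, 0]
Closure =
  [0, 7, 14, 5]
  [6, 0, 9, 11]
  [10, 4, 0, 15]
  [8, 2, 9, 0]

This is the Floyd-Warshall all-pairs shortest-path computation. For each intermediate vertex k = 0, 1, …, 3, update dist[i][j] ← min(dist[i][j], dist[i][k] + dist[k][j]). The final matrix gives, for each (i, j), the minimum total weight of any directed path from i to j (possibly empty when i = j).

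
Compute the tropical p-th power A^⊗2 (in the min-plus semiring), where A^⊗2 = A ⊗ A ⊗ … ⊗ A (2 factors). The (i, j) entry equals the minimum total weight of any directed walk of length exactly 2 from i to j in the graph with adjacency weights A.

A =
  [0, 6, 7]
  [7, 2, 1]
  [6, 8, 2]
A^⊗2 =
  [0, 6, 7]
  [7, 4, 3]
  [6, 10, 4]

Each entry (A^⊗2)_ij equals the minimum over all length-2 walks i = v_0 → v_1 → … → v_2 = j of Σ_t A[v_t][v_{t+1}]. For example, for (i, j) = (0, 2) we minimise over 3 possible intermediate vertex sequences; the minimum is 7, attained along the walk 0 → 0 → 2.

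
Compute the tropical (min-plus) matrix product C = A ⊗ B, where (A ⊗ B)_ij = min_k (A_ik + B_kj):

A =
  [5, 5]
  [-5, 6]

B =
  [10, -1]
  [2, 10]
A ⊗ B =
  [7, 4]
  [5, -6]

Apply the min-plus product entry-by-entry:
  C[0][0] = min over k of (A[0][0] + B[0][0] = 5 + 10 = 15, A[0][1] + B[1][0] = 5 + 2 = 7) = 7 (attained at k = 1)
  C[0][1] = min over k of (A[0][0] + B[0][1] = 5 + -1 = 4, A[0][1] + B[1][1] = 5 + 10 = 15) = 4 (attained at k = 0)
  C[1][0] = min over k of (A[1][0] + B[0][0] = -5 + 10 = 5, A[1][1] + B[1][0] = 6 + 2 = 8) = 5 (attained at k = 0)
  C[1][1] = min over k of (A[1][0] + B[0][1] = -5 + -1 = -6, A[1][1] + B[1][1] = 6 + 10 = 16) = -6 (attained at k = 0)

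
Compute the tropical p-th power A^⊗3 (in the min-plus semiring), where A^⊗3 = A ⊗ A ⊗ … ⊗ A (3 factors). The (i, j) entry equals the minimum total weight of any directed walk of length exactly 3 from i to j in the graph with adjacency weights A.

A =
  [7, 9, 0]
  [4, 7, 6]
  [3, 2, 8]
A^⊗3 =
  [6, 9, 3]
  [7, 6, 9]
  [6, 5, 6]

Each entry (A^⊗3)_ij equals the minimum over all length-3 walks i = v_0 → v_1 → … → v_3 = j of Σ_t A[v_t][v_{t+1}]. For example, for (i, j) = (0, 2) we minimise over 9 possible intermediate vertex sequences; the minimum is 3, attained along the walk 0 → 2 → 0 → 2.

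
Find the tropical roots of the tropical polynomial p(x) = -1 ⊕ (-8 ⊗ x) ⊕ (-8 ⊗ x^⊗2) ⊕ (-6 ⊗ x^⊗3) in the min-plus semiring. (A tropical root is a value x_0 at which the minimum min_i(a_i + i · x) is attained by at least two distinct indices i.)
Roots: {-2, 0, 7}

Each tropical root is a break point of the lower envelope of the lines y = a_i + i · x (there are 4 lines, with slopes 0, 1, ..., 3). Only the lines that attain the minimum somewhere contribute to roots; other lines are dominated. Here the surviving (envelope) indices are i = 3, i = 2, i = 1, i = 0.
Intersections between consecutive envelope lines give the roots: for adjacent envelope indices i < j the intersection is x = (a_i − a_j) / (j − i). Reading off the sorted break points: {-2, 0, 7}.
Verification: at each break x_0, at least two indices attain the minimum of min_i(a_i + i · x_0).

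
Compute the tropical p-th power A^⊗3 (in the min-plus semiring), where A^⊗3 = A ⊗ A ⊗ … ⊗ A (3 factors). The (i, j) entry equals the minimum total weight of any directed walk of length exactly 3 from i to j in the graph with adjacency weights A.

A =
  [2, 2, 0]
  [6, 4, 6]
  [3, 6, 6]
A^⊗3 =
  [5, 5, 3]
  [9, 10, 8]
  [6, 7, 5]

Each entry (A^⊗3)_ij equals the minimum over all length-3 walks i = v_0 → v_1 → … → v_3 = j of Σ_t A[v_t][v_{t+1}]. For example, for (i, j) = (0, 2) we minimise over 9 possible intermediate vertex sequences; the minimum is 3, attained along the walk 0 → 2 → 0 → 2.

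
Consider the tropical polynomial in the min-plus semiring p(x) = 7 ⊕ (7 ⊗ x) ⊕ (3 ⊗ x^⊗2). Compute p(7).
p(7) = 7

A tropical monomial a ⊗ x^⊗i evaluates to a + i · x. Evaluating each term at x = 7:
  Term 0 contributes 7 + 0 · 7 = 7
  Term 1 contributes 7 + 1 · 7 = 14
  Term 2 contributes 3 + 2 · 7 = 17
p(7) = ⊕ of these = min[7, 14, 17] = 7.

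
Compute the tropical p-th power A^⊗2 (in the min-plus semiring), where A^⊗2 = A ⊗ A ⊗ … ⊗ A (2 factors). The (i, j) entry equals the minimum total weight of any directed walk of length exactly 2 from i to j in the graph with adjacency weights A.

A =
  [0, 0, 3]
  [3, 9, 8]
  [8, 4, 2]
A^⊗2 =
  [0, 0, 3]
  [3, 3, 6]
  [7, 6, 4]

Each entry (A^⊗2)_ij equals the minimum over all length-2 walks i = v_0 → v_1 → … → v_2 = j of Σ_t A[v_t][v_{t+1}]. For example, for (i, j) = (0, 2) we minimise over 3 possible intermediate vertex sequences; the minimum is 3, attained along the walk 0 → 0 → 2.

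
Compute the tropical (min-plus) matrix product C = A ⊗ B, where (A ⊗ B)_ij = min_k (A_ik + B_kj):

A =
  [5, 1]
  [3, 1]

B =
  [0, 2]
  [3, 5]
A ⊗ B =
  [4, 6]
  [3, 5]

Apply the min-plus product entry-by-entry:
  C[0][0] = min over k of (A[0][0] + B[0][0] = 5 + 0 = 5, A[0][1] + B[1][0] = 1 + 3 = 4) = 4 (attained at k = 1)
  C[0][1] = min over k of (A[0][0] + B[0][1] = 5 + 2 = 7, A[0][1] + B[1][1] = 1 + 5 = 6) = 6 (attained at k = 1)
  C[1][0] = min over k of (A[1][0] + B[0][0] = 3 + 0 = 3, A[1][1] + B[1][0] = 1 + 3 = 4) = 3 (attained at k = 0)
  C[1][1] = min over k of (A[1][0] + B[0][1] = 3 + 2 = 5, A[1][1] + B[1][1] = 1 + 5 = 6) = 5 (attained at k = 0)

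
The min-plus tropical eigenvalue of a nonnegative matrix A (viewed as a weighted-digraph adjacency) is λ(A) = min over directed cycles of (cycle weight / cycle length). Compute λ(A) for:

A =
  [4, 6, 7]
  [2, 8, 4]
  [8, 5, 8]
λ(A) = 4

Enumerate directed cycles and compute their means (weight / length). Sample:
  cycle 0 → 0: weight = 4, length = 1, mean = 4/1 ≈ 4.000
  cycle 1 → 1: weight = 8, length = 1, mean = 8/1 ≈ 8.000
  cycle 2 → 2: weight = 8, length = 1, mean = 8/1 ≈ 8.000
  cycle 0 → 1 → 0: weight = 8, length = 2, mean = 8/2 ≈ 4.000
  cycle 0 → 2 → 0: weight = 15, length = 2, mean = 15/2 ≈ 7.500
  cycle 1 → 0 → 1: weight = 8, length = 2, mean = 8/2 ≈ 4.000
Minimum mean = 4.000, attained e.g. along the cycle 0 → 0 with weight 4 and length 1. So λ(A) = 4/1 = 4.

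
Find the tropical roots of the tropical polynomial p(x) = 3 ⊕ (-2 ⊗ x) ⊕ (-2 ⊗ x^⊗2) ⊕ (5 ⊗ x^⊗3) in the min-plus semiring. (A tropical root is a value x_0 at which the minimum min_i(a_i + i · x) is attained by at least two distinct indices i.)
Roots: {-7, 0, 5}

Each tropical root is a break point of the lower envelope of the lines y = a_i + i · x (there are 4 lines, with slopes 0, 1, ..., 3). Only the lines that attain the minimum somewhere contribute to roots; other lines are dominated. Here the surviving (envelope) indices are i = 3, i = 2, i = 1, i = 0.
Intersections between consecutive envelope lines give the roots: for adjacent envelope indices i < j the intersection is x = (a_i − a_j) / (j − i). Reading off the sorted break points: {-7, 0, 5}.
Verification: at each break x_0, at least two indices attain the minimum of min_i(a_i + i · x_0).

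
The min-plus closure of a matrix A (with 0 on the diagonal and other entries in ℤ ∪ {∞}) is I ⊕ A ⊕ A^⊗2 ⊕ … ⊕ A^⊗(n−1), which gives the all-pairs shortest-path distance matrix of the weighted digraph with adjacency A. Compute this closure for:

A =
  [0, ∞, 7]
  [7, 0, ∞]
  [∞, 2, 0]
Closure =
  [0, 9, 7]
  [7, 0, 14]
  [9, 2, 0]

This is the Floyd-Warshall all-pairs shortest-path computation. For each intermediate vertex k = 0, 1, …, 2, update dist[i][j] ← min(dist[i][j], dist[i][k] + dist[k][j]). The final matrix gives, for each (i, j), the minimum total weight of any directed path from i to j (possibly empty when i = j).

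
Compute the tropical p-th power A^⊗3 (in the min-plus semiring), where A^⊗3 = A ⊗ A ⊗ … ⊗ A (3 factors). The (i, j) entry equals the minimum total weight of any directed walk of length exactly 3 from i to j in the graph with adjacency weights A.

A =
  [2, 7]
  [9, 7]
A^⊗3 =
  [6, 11]
  [13, 18]

Each entry (A^⊗3)_ij equals the minimum over all length-3 walks i = v_0 → v_1 → … → v_3 = j of Σ_t A[v_t][v_{t+1}]. For example, for (i, j) = (0, 1) we minimise over 4 possible intermediate vertex sequences; the minimum is 11, attained along the walk 0 → 0 → 0 → 1.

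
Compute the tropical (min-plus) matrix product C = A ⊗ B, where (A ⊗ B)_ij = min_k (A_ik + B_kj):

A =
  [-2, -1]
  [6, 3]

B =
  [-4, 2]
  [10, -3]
A ⊗ B =
  [-6, -4]
  [2, 0]

Apply the min-plus product entry-by-entry:
  C[0][0] = min over k of (A[0][0] + B[0][0] = -2 + -4 = -6, A[0][1] + B[1][0] = -1 + 10 = 9) = -6 (attained at k = 0)
  C[0][1] = min over k of (A[0][0] + B[0][1] = -2 + 2 = 0, A[0][1] + B[1][1] = -1 + -3 = -4) = -4 (attained at k = 1)
  C[1][0] = min over k of (A[1][0] + B[0][0] = 6 + -4 = 2, A[1][1] + B[1][0] = 3 + 10 = 13) = 2 (attained at k = 0)
  C[1][1] = min over k of (A[1][0] + B[0][1] = 6 + 2 = 8, A[1][1] + B[1][1] = 3 + -3 = 0) = 0 (attained at k = 1)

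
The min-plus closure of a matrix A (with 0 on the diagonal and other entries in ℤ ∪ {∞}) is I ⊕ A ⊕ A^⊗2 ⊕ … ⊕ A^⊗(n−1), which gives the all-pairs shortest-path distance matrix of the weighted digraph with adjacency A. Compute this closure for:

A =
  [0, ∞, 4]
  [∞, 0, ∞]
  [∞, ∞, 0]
Closure =
  [0, ∞, 4]
  [∞, 0, ∞]
  [∞, ∞, 0]

This is the Floyd-Warshall all-pairs shortest-path computation. For each intermediate vertex k = 0, 1, …, 2, update dist[i][j] ← min(dist[i][j], dist[i][k] + dist[k][j]). The final matrix gives, for each (i, j), the minimum total weight of any directed path from i to j (possibly empty when i = j).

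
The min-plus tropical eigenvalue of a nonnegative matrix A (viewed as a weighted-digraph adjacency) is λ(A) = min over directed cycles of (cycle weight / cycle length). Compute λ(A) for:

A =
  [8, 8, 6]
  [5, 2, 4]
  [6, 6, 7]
λ(A) = 2

Enumerate directed cycles and compute their means (weight / length). Sample:
  cycle 0 → 0: weight = 8, length = 1, mean = 8/1 ≈ 8.000
  cycle 1 → 1: weight = 2, length = 1, mean = 2/1 ≈ 2.000
  cycle 2 → 2: weight = 7, length = 1, mean = 7/1 ≈ 7.000
  cycle 0 → 1 → 0: weight = 13, length = 2, mean = 13/2 ≈ 6.500
  cycle 0 → 2 → 0: weight = 12, length = 2, mean = 12/2 ≈ 6.000
  cycle 1 → 0 → 1: weight = 13, length = 2, mean = 13/2 ≈ 6.500
Minimum mean = 2.000, attained e.g. along the cycle 1 → 1 with weight 2 and length 1. So λ(A) = 2/1 = 2.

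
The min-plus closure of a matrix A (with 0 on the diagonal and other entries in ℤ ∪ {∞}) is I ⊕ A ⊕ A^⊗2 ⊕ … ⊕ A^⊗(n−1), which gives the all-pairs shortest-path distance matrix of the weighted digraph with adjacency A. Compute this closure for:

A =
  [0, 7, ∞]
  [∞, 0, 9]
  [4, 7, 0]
Closure =
  [0, 7, 16]
  [13, 0, 9]
  [4, 7, 0]

This is the Floyd-Warshall all-pairs shortest-path computation. For each intermediate vertex k = 0, 1, …, 2, update dist[i][j] ← min(dist[i][j], dist[i][k] + dist[k][j]). The final matrix gives, for each (i, j), the minimum total weight of any directed path from i to j (possibly empty when i = j).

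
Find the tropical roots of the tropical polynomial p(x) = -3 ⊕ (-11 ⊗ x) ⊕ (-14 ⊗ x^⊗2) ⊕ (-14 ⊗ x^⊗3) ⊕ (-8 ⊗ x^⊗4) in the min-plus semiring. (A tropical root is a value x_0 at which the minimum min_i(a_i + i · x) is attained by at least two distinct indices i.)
Roots: {-6, 0, 3, 8}

Each tropical root is a break point of the lower envelope of the lines y = a_i + i · x (there are 5 lines, with slopes 0, 1, ..., 4). Only the lines that attain the minimum somewhere contribute to roots; other lines are dominated. Here the surviving (envelope) indices are i = 4, i = 3, i = 2, i = 1, i = 0.
Intersections between consecutive envelope lines give the roots: for adjacent envelope indices i < j the intersection is x = (a_i − a_j) / (j − i). Reading off the sorted break points: {-6, 0, 3, 8}.
Verification: at each break x_0, at least two indices attain the minimum of min_i(a_i + i · x_0).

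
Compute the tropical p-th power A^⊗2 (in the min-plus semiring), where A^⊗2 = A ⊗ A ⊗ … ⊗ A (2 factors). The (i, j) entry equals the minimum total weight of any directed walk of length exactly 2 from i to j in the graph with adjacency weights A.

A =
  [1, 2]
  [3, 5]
A^⊗2 =
  [2, 3]
  [4, 5]

Each entry (A^⊗2)_ij equals the minimum over all length-2 walks i = v_0 → v_1 → … → v_2 = j of Σ_t A[v_t][v_{t+1}]. For example, for (i, j) = (0, 1) we minimise over 2 possible intermediate vertex sequences; the minimum is 3, attained along the walk 0 → 0 → 1.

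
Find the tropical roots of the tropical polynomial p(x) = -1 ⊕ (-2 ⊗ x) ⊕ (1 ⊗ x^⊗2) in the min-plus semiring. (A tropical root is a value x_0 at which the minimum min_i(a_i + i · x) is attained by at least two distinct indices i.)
Roots: {-3, 1}

Each tropical root is a break point of the lower envelope of the lines y = a_i + i · x (there are 3 lines, with slopes 0, 1, ..., 2). Only the lines that attain the minimum somewhere contribute to roots; other lines are dominated. Here the surviving (envelope) indices are i = 2, i = 1, i = 0.
Intersections between consecutive envelope lines give the roots: for adjacent envelope indices i < j the intersection is x = (a_i − a_j) / (j − i). Reading off the sorted break points: {-3, 1}.
Verification: at each break x_0, at least two indices attain the minimum of min_i(a_i + i · x_0).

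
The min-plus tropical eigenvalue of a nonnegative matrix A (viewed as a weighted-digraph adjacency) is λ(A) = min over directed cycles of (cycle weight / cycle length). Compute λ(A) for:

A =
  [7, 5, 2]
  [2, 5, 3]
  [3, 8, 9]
λ(A) = 5/2

Enumerate directed cycles and compute their means (weight / length). Sample:
  cycle 0 → 0: weight = 7, length = 1, mean = 7/1 ≈ 7.000
  cycle 1 → 1: weight = 5, length = 1, mean = 5/1 ≈ 5.000
  cycle 2 → 2: weight = 9, length = 1, mean = 9/1 ≈ 9.000
  cycle 0 → 1 → 0: weight = 7, length = 2, mean = 7/2 ≈ 3.500
  cycle 0 → 2 → 0: weight = 5, length = 2, mean = 5/2 ≈ 2.500
  cycle 1 → 0 → 1: weight = 7, length = 2, mean = 7/2 ≈ 3.500
Minimum mean = 2.500, attained e.g. along the cycle 0 → 2 → 0 with weight 5 and length 2. So λ(A) = 5/2 = 5/2.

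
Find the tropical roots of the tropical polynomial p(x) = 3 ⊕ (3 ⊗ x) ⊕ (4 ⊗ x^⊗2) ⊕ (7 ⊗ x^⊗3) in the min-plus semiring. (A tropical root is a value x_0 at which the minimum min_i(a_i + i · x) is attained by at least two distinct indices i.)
Roots: {-3, -1, 0}

Each tropical root is a break point of the lower envelope of the lines y = a_i + i · x (there are 4 lines, with slopes 0, 1, ..., 3). Only the lines that attain the minimum somewhere contribute to roots; other lines are dominated. Here the surviving (envelope) indices are i = 3, i = 2, i = 1, i = 0.
Intersections between consecutive envelope lines give the roots: for adjacent envelope indices i < j the intersection is x = (a_i − a_j) / (j − i). Reading off the sorted break points: {-3, -1, 0}.
Verification: at each break x_0, at least two indices attain the minimum of min_i(a_i + i · x_0).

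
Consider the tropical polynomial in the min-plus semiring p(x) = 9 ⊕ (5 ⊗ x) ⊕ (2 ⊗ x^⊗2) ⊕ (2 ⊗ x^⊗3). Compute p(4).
p(4) = 9

A tropical monomial a ⊗ x^⊗i evaluates to a + i · x. Evaluating each term at x = 4:
  Term 0 contributes 9 + 0 · 4 = 9
  Term 1 contributes 5 + 1 · 4 = 9
  Term 2 contributes 2 + 2 · 4 = 10
  Term 3 contributes 2 + 3 · 4 = 14
p(4) = ⊕ of these = min[9, 9, 10, 14] = 9.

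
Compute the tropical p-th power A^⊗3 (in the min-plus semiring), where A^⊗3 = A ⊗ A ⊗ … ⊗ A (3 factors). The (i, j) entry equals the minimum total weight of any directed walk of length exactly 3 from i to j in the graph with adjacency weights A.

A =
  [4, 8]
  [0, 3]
A^⊗3 =
  [11, 14]
  [6, 9]

Each entry (A^⊗3)_ij equals the minimum over all length-3 walks i = v_0 → v_1 → … → v_3 = j of Σ_t A[v_t][v_{t+1}]. For example, for (i, j) = (0, 1) we minimise over 4 possible intermediate vertex sequences; the minimum is 14, attained along the walk 0 → 1 → 1 → 1.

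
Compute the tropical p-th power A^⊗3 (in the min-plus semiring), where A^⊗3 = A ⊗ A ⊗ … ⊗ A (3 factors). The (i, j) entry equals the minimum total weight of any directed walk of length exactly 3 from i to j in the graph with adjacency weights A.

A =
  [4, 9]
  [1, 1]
A^⊗3 =
  [11, 11]
  [3, 3]

Each entry (A^⊗3)_ij equals the minimum over all length-3 walks i = v_0 → v_1 → … → v_3 = j of Σ_t A[v_t][v_{t+1}]. For example, for (i, j) = (0, 1) we minimise over 4 possible intermediate vertex sequences; the minimum is 11, attained along the walk 0 → 1 → 1 → 1.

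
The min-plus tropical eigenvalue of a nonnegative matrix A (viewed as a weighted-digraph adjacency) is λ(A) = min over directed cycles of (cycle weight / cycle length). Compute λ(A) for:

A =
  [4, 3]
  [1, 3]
λ(A) = 2

Enumerate directed cycles and compute their means (weight / length). Sample:
  cycle 0 → 0: weight = 4, length = 1, mean = 4/1 ≈ 4.000
  cycle 1 → 1: weight = 3, length = 1, mean = 3/1 ≈ 3.000
  cycle 0 → 1 → 0: weight = 4, length = 2, mean = 4/2 ≈ 2.000
  cycle 1 → 0 → 1: weight = 4, length = 2, mean = 4/2 ≈ 2.000
Minimum mean = 2.000, attained e.g. along the cycle 0 → 1 → 0 with weight 4 and length 2. So λ(A) = 4/2 = 2.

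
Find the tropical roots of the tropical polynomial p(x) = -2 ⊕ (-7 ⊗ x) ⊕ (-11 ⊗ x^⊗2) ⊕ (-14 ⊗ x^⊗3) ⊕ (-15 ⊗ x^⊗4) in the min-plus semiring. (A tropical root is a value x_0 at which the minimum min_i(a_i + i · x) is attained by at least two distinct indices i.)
Roots: {1, 3, 4, 5}

Each tropical root is a break point of the lower envelope of the lines y = a_i + i · x (there are 5 lines, with slopes 0, 1, ..., 4). Only the lines that attain the minimum somewhere contribute to roots; other lines are dominated. Here the surviving (envelope) indices are i = 4, i = 3, i = 2, i = 1, i = 0.
Intersections between consecutive envelope lines give the roots: for adjacent envelope indices i < j the intersection is x = (a_i − a_j) / (j − i). Reading off the sorted break points: {1, 3, 4, 5}.
Verification: at each break x_0, at least two indices attain the minimum of min_i(a_i + i · x_0).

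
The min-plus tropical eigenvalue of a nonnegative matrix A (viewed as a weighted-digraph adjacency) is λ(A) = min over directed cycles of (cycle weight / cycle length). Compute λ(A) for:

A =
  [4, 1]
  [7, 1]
λ(A) = 1

Enumerate directed cycles and compute their means (weight / length). Sample:
  cycle 0 → 0: weight = 4, length = 1, mean = 4/1 ≈ 4.000
  cycle 1 → 1: weight = 1, length = 1, mean = 1/1 ≈ 1.000
  cycle 0 → 1 → 0: weight = 8, length = 2, mean = 8/2 ≈ 4.000
  cycle 1 → 0 → 1: weight = 8, length = 2, mean = 8/2 ≈ 4.000
Minimum mean = 1.000, attained e.g. along the cycle 1 → 1 with weight 1 and length 1. So λ(A) = 1/1 = 1.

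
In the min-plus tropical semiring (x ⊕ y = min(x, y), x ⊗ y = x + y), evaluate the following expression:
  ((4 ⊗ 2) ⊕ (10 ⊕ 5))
((4 ⊗ 2) ⊕ (10 ⊕ 5)) = 5

Expand innermost to outermost. Recall ⊕ takes the minimum of its arguments and ⊗ takes their sum. Working out the expression ((4 ⊗ 2) ⊕ (10 ⊕ 5)) gives 5.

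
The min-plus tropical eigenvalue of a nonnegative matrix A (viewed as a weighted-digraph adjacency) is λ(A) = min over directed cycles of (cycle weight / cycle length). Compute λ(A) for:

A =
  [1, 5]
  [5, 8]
λ(A) = 1

Enumerate directed cycles and compute their means (weight / length). Sample:
  cycle 0 → 0: weight = 1, length = 1, mean = 1/1 ≈ 1.000
  cycle 1 → 1: weight = 8, length = 1, mean = 8/1 ≈ 8.000
  cycle 0 → 1 → 0: weight = 10, length = 2, mean = 10/2 ≈ 5.000
  cycle 1 → 0 → 1: weight = 10, length = 2, mean = 10/2 ≈ 5.000
Minimum mean = 1.000, attained e.g. along the cycle 0 → 0 with weight 1 and length 1. So λ(A) = 1/1 = 1.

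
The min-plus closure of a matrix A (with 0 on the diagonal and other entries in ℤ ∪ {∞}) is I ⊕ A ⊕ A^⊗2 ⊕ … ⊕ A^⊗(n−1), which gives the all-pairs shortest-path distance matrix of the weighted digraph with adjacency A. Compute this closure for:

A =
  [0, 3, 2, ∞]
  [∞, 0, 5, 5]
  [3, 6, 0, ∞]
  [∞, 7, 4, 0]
Closure =
  [0, 3, 2, 8]
  [8, 0, 5, 5]
  [3, 6, 0, 11]
  [7, 7, 4, 0]

This is the Floyd-Warshall all-pairs shortest-path computation. For each intermediate vertex k = 0, 1, …, 3, update dist[i][j] ← min(dist[i][j], dist[i][k] + dist[k][j]). The final matrix gives, for each (i, j), the minimum total weight of any directed path from i to j (possibly empty when i = j).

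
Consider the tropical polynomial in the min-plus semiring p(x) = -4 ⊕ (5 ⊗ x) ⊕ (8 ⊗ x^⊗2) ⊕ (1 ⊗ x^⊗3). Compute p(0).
p(0) = -4

A tropical monomial a ⊗ x^⊗i evaluates to a + i · x. Evaluating each term at x = 0:
  Term 0 contributes -4 + 0 · 0 = -4
  Term 1 contributes 5 + 1 · 0 = 5
  Term 2 contributes 8 + 2 · 0 = 8
  Term 3 contributes 1 + 3 · 0 = 1
p(0) = ⊕ of these = min[-4, 5, 8, 1] = -4.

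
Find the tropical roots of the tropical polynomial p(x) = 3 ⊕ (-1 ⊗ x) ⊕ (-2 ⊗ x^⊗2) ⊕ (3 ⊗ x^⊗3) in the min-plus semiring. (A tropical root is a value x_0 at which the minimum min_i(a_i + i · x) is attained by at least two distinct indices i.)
Roots: {-5, 1, 4}

Each tropical root is a break point of the lower envelope of the lines y = a_i + i · x (there are 4 lines, with slopes 0, 1, ..., 3). Only the lines that attain the minimum somewhere contribute to roots; other lines are dominated. Here the surviving (envelope) indices are i = 3, i = 2, i = 1, i = 0.
Intersections between consecutive envelope lines give the roots: for adjacent envelope indices i < j the intersection is x = (a_i − a_j) / (j − i). Reading off the sorted break points: {-5, 1, 4}.
Verification: at each break x_0, at least two indices attain the minimum of min_i(a_i + i · x_0).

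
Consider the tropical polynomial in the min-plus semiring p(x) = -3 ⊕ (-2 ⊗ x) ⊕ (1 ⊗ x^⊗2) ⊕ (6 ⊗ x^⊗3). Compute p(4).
p(4) = -3

A tropical monomial a ⊗ x^⊗i evaluates to a + i · x. Evaluating each term at x = 4:
  Term 0 contributes -3 + 0 · 4 = -3
  Term 1 contributes -2 + 1 · 4 = 2
  Term 2 contributes 1 + 2 · 4 = 9
  Term 3 contributes 6 + 3 · 4 = 18
p(4) = ⊕ of these = min[-3, 2, 9, 18] = -3.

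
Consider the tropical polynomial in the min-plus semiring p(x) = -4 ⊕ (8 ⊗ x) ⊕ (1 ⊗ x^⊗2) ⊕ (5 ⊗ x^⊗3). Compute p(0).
p(0) = -4

A tropical monomial a ⊗ x^⊗i evaluates to a + i · x. Evaluating each term at x = 0:
  Term 0 contributes -4 + 0 · 0 = -4
  Term 1 contributes 8 + 1 · 0 = 8
  Term 2 contributes 1 + 2 · 0 = 1
  Term 3 contributes 5 + 3 · 0 = 5
p(0) = ⊕ of these = min[-4, 8, 1, 5] = -4.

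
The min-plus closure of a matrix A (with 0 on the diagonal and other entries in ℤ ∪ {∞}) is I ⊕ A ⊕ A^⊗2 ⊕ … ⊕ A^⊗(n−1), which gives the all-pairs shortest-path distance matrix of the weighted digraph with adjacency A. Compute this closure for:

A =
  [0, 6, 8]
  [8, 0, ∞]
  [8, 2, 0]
Closure =
  [0, 6, 8]
  [8, 0, 16]
  [8, 2, 0]

This is the Floyd-Warshall all-pairs shortest-path computation. For each intermediate vertex k = 0, 1, …, 2, update dist[i][j] ← min(dist[i][j], dist[i][k] + dist[k][j]). The final matrix gives, for each (i, j), the minimum total weight of any directed path from i to j (possibly empty when i = j).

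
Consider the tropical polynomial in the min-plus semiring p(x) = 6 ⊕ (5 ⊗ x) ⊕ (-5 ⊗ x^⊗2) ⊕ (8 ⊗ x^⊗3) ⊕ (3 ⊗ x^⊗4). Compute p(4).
p(4) = 3

A tropical monomial a ⊗ x^⊗i evaluates to a + i · x. Evaluating each term at x = 4:
  Term 0 contributes 6 + 0 · 4 = 6
  Term 1 contributes 5 + 1 · 4 = 9
  Term 2 contributes -5 + 2 · 4 = 3
  Term 3 contributes 8 + 3 · 4 = 20
  Term 4 contributes 3 + 4 · 4 = 19
p(4) = ⊕ of these = min[6, 9, 3, 20, 19] = 3.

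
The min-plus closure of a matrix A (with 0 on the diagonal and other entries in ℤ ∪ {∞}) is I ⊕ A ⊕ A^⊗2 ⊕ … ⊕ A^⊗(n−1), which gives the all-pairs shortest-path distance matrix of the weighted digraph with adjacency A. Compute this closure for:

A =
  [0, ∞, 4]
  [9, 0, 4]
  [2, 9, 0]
Closure =
  [0, 13, 4]
  [6, 0, 4]
  [2, 9, 0]

This is the Floyd-Warshall all-pairs shortest-path computation. For each intermediate vertex k = 0, 1, …, 2, update dist[i][j] ← min(dist[i][j], dist[i][k] + dist[k][j]). The final matrix gives, for each (i, j), the minimum total weight of any directed path from i to j (possibly empty when i = j).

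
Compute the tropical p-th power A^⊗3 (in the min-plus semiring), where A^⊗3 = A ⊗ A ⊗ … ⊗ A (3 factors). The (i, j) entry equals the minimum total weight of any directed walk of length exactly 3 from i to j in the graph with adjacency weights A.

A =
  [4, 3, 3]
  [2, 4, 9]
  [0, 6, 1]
A^⊗3 =
  [4, 6, 5]
  [5, 9, 6]
  [2, 4, 3]

Each entry (A^⊗3)_ij equals the minimum over all length-3 walks i = v_0 → v_1 → … → v_3 = j of Σ_t A[v_t][v_{t+1}]. For example, for (i, j) = (0, 2) we minimise over 9 possible intermediate vertex sequences; the minimum is 5, attained along the walk 0 → 2 → 2 → 2.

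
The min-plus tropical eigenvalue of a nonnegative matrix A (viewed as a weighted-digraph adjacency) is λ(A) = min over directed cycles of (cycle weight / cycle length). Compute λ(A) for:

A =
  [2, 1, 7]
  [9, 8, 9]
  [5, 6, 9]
λ(A) = 2

Enumerate directed cycles and compute their means (weight / length). Sample:
  cycle 0 → 0: weight = 2, length = 1, mean = 2/1 ≈ 2.000
  cycle 1 → 1: weight = 8, length = 1, mean = 8/1 ≈ 8.000
  cycle 2 → 2: weight = 9, length = 1, mean = 9/1 ≈ 9.000
  cycle 0 → 1 → 0: weight = 10, length = 2, mean = 10/2 ≈ 5.000
  cycle 0 → 2 → 0: weight = 12, length = 2, mean = 12/2 ≈ 6.000
  cycle 1 → 0 → 1: weight = 10, length = 2, mean = 10/2 ≈ 5.000
Minimum mean = 2.000, attained e.g. along the cycle 0 → 0 with weight 2 and length 1. So λ(A) = 2/1 = 2.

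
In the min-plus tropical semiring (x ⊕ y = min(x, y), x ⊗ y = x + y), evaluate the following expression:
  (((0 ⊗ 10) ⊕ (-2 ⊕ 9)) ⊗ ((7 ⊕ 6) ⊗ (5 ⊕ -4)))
(((0 ⊗ 10) ⊕ (-2 ⊕ 9)) ⊗ ((7 ⊕ 6) ⊗ (5 ⊕ -4))) = 0

Expand innermost to outermost. Recall ⊕ takes the minimum of its arguments and ⊗ takes their sum. Working out the expression (((0 ⊗ 10) ⊕ (-2 ⊕ 9)) ⊗ ((7 ⊕ 6) ⊗ (5 ⊕ -4))) gives 0.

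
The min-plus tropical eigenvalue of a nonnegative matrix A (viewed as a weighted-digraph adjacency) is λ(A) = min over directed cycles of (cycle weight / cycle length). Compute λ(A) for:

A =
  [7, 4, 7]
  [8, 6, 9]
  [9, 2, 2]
λ(A) = 2

Enumerate directed cycles and compute their means (weight / length). Sample:
  cycle 0 → 0: weight = 7, length = 1, mean = 7/1 ≈ 7.000
  cycle 1 → 1: weight = 6, length = 1, mean = 6/1 ≈ 6.000
  cycle 2 → 2: weight = 2, length = 1, mean = 2/1 ≈ 2.000
  cycle 0 → 1 → 0: weight = 12, length = 2, mean = 12/2 ≈ 6.000
  cycle 0 → 2 → 0: weight = 16, length = 2, mean = 16/2 ≈ 8.000
  cycle 1 → 0 → 1: weight = 12, length = 2, mean = 12/2 ≈ 6.000
Minimum mean = 2.000, attained e.g. along the cycle 2 → 2 with weight 2 and length 1. So λ(A) = 2/1 = 2.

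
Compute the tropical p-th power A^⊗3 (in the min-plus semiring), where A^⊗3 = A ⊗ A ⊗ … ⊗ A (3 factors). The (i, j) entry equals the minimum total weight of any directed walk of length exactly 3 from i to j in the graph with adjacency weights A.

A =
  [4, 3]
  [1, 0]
A^⊗3 =
  [4, 3]
  [1, 0]

Each entry (A^⊗3)_ij equals the minimum over all length-3 walks i = v_0 → v_1 → … → v_3 = j of Σ_t A[v_t][v_{t+1}]. For example, for (i, j) = (0, 1) we minimise over 4 possible intermediate vertex sequences; the minimum is 3, attained along the walk 0 → 1 → 1 → 1.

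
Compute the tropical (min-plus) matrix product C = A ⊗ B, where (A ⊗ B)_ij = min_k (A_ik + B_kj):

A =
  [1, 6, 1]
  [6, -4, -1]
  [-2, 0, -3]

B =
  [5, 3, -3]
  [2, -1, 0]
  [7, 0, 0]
A ⊗ B =
  [6, 1, -2]
  [-2, -5, -4]
  [2, -3, -5]

Apply the min-plus product entry-by-entry:
  C[0][0] = min over k of (A[0][0] + B[0][0] = 1 + 5 = 6, A[0][1] + B[1][0] = 6 + 2 = 8, A[0][2] + B[2][0] = 1 + 7 = 8) = 6 (attained at k = 0)
  C[0][1] = min over k of (A[0][0] + B[0][1] = 1 + 3 = 4, A[0][1] + B[1][1] = 6 + -1 = 5, A[0][2] + B[2][1] = 1 + 0 = 1) = 1 (attained at k = 2)
  C[0][2] = min over k of (A[0][0] + B[0][2] = 1 + -3 = -2, A[0][1] + B[1][2] = 6 + 0 = 6, A[0][2] + B[2][2] = 1 + 0 = 1) = -2 (attained at k = 0)
  C[1][0] = min over k of (A[1][0] + B[0][0] = 6 + 5 = 11, A[1][1] + B[1][0] = -4 + 2 = -2, A[1][2] + B[2][0] = -1 + 7 = 6) = -2 (attained at k = 1)
  C[1][1] = min over k of (A[1][0] + B[0][1] = 6 + 3 = 9, A[1][1] + B[1][1] = -4 + -1 = -5, A[1][2] + B[2][1] = -1 + 0 = -1) = -5 (attained at k = 1)
  C[1][2] = min over k of (A[1][0] + B[0][2] = 6 + -3 = 3, A[1][1] + B[1][2] = -4 + 0 = -4, A[1][2] + B[2][2] = -1 + 0 = -1) = -4 (attained at k = 1)
  C[2][0] = min over k of (A[2][0] + B[0][0] = -2 + 5 = 3, A[2][1] + B[1][0] = 0 + 2 = 2, A[2][2] + B[2][0] = -3 + 7 = 4) = 2 (attained at k = 1)
  C[2][1] = min over k of (A[2][0] + B[0][1] = -2 + 3 = 1, A[2][1] + B[1][1] = 0 + -1 = -1, A[2][2] + B[2][1] = -3 + 0 = -3) = -3 (attained at k = 2)
  C[2][2] = min over k of (A[2][0] + B[0][2] = -2 + -3 = -5, A[2][1] + B[1][2] = 0 + 0 = 0, A[2][2] + B[2][2] = -3 + 0 = -3) = -5 (attained at k = 0)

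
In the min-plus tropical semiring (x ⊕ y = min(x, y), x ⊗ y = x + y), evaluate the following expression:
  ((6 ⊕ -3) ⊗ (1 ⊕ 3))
((6 ⊕ -3) ⊗ (1 ⊕ 3)) = -2

Expand innermost to outermost. Recall ⊕ takes the minimum of its arguments and ⊗ takes their sum. Working out the expression ((6 ⊕ -3) ⊗ (1 ⊕ 3)) gives -2.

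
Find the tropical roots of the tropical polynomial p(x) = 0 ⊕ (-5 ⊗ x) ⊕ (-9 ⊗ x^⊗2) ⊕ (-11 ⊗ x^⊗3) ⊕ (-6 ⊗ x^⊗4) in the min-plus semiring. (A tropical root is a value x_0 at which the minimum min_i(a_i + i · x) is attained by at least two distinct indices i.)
Roots: {-5, 2, 4, 5}

Each tropical root is a break point of the lower envelope of the lines y = a_i + i · x (there are 5 lines, with slopes 0, 1, ..., 4). Only the lines that attain the minimum somewhere contribute to roots; other lines are dominated. Here the surviving (envelope) indices are i = 4, i = 3, i = 2, i = 1, i = 0.
Intersections between consecutive envelope lines give the roots: for adjacent envelope indices i < j the intersection is x = (a_i − a_j) / (j − i). Reading off the sorted break points: {-5, 2, 4, 5}.
Verification: at each break x_0, at least two indices attain the minimum of min_i(a_i + i · x_0).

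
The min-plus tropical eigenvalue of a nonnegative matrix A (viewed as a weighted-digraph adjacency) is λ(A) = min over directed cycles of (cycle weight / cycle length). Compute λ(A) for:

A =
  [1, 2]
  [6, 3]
λ(A) = 1

Enumerate directed cycles and compute their means (weight / length). Sample:
  cycle 0 → 0: weight = 1, length = 1, mean = 1/1 ≈ 1.000
  cycle 1 → 1: weight = 3, length = 1, mean = 3/1 ≈ 3.000
  cycle 0 → 1 → 0: weight = 8, length = 2, mean = 8/2 ≈ 4.000
  cycle 1 → 0 → 1: weight = 8, length = 2, mean = 8/2 ≈ 4.000
Minimum mean = 1.000, attained e.g. along the cycle 0 → 0 with weight 1 and length 1. So λ(A) = 1/1 = 1.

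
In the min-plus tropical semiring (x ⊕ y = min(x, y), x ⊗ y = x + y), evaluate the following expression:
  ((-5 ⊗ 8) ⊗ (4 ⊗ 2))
((-5 ⊗ 8) ⊗ (4 ⊗ 2)) = 9

Expand innermost to outermost. Recall ⊕ takes the minimum of its arguments and ⊗ takes their sum. Working out the expression ((-5 ⊗ 8) ⊗ (4 ⊗ 2)) gives 9.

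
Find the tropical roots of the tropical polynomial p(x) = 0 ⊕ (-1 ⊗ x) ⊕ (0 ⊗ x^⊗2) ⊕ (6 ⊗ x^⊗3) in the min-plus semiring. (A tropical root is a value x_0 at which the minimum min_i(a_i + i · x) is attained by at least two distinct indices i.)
Roots: {-6, -1, 1}

Each tropical root is a break point of the lower envelope of the lines y = a_i + i · x (there are 4 lines, with slopes 0, 1, ..., 3). Only the lines that attain the minimum somewhere contribute to roots; other lines are dominated. Here the surviving (envelope) indices are i = 3, i = 2, i = 1, i = 0.
Intersections between consecutive envelope lines give the roots: for adjacent envelope indices i < j the intersection is x = (a_i − a_j) / (j − i). Reading off the sorted break points: {-6, -1, 1}.
Verification: at each break x_0, at least two indices attain the minimum of min_i(a_i + i · x_0).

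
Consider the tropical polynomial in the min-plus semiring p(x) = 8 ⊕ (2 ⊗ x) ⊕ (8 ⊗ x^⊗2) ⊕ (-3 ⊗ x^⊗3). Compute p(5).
p(5) = 7

A tropical monomial a ⊗ x^⊗i evaluates to a + i · x. Evaluating each term at x = 5:
  Term 0 contributes 8 + 0 · 5 = 8
  Term 1 contributes 2 + 1 · 5 = 7
  Term 2 contributes 8 + 2 · 5 = 18
  Term 3 contributes -3 + 3 · 5 = 12
p(5) = ⊕ of these = min[8, 7, 18, 12] = 7.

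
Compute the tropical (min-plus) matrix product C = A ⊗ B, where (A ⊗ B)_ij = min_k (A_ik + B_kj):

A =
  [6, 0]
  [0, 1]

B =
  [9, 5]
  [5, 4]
A ⊗ B =
  [5, 4]
  [6, 5]

Apply the min-plus product entry-by-entry:
  C[0][0] = min over k of (A[0][0] + B[0][0] = 6 + 9 = 15, A[0][1] + B[1][0] = 0 + 5 = 5) = 5 (attained at k = 1)
  C[0][1] = min over k of (A[0][0] + B[0][1] = 6 + 5 = 11, A[0][1] + B[1][1] = 0 + 4 = 4) = 4 (attained at k = 1)
  C[1][0] = min over k of (A[1][0] + B[0][0] = 0 + 9 = 9, A[1][1] + B[1][0] = 1 + 5 = 6) = 6 (attained at k = 1)
  C[1][1] = min over k of (A[1][0] + B[0][1] = 0 + 5 = 5, A[1][1] + B[1][1] = 1 + 4 = 5) = 5 (attained at k = 0)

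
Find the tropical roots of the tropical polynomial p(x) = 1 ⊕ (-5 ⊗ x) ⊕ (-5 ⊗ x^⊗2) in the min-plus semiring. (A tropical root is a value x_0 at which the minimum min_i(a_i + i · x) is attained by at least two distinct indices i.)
Roots: {0, 6}

Each tropical root is a break point of the lower envelope of the lines y = a_i + i · x (there are 3 lines, with slopes 0, 1, ..., 2). Only the lines that attain the minimum somewhere contribute to roots; other lines are dominated. Here the surviving (envelope) indices are i = 2, i = 1, i = 0.
Intersections between consecutive envelope lines give the roots: for adjacent envelope indices i < j the intersection is x = (a_i − a_j) / (j − i). Reading off the sorted break points: {0, 6}.
Verification: at each break x_0, at least two indices attain the minimum of min_i(a_i + i · x_0).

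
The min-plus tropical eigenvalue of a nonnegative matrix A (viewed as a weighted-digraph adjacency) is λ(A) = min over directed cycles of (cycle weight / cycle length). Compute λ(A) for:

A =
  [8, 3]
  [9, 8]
λ(A) = 6

Enumerate directed cycles and compute their means (weight / length). Sample:
  cycle 0 → 0: weight = 8, length = 1, mean = 8/1 ≈ 8.000
  cycle 1 → 1: weight = 8, length = 1, mean = 8/1 ≈ 8.000
  cycle 0 → 1 → 0: weight = 12, length = 2, mean = 12/2 ≈ 6.000
  cycle 1 → 0 → 1: weight = 12, length = 2, mean = 12/2 ≈ 6.000
Minimum mean = 6.000, attained e.g. along the cycle 0 → 1 → 0 with weight 12 and length 2. So λ(A) = 12/2 = 6.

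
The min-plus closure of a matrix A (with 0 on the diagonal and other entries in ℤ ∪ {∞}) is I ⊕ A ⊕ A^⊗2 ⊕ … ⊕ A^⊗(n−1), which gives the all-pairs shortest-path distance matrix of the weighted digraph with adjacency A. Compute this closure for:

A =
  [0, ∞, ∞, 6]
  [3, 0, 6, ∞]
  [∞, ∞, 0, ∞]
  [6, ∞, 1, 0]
Closure =
  [0, ∞, 7, 6]
  [3, 0, 6, 9]
  [∞, ∞, 0, ∞]
  [6, ∞, 1, 0]

This is the Floyd-Warshall all-pairs shortest-path computation. For each intermediate vertex k = 0, 1, …, 3, update dist[i][j] ← min(dist[i][j], dist[i][k] + dist[k][j]). The final matrix gives, for each (i, j), the minimum total weight of any directed path from i to j (possibly empty when i = j).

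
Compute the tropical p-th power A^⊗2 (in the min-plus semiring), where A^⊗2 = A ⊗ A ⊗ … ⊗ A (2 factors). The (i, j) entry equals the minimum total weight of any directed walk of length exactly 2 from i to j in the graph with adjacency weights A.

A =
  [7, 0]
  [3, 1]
A^⊗2 =
  [3, 1]
  [4, 2]

Each entry (A^⊗2)_ij equals the minimum over all length-2 walks i = v_0 → v_1 → … → v_2 = j of Σ_t A[v_t][v_{t+1}]. For example, for (i, j) = (0, 1) we minimise over 2 possible intermediate vertex sequences; the minimum is 1, attained along the walk 0 → 1 → 1.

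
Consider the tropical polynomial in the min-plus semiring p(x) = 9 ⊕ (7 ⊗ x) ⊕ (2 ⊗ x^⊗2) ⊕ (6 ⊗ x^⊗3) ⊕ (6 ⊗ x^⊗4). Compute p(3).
p(3) = 8

A tropical monomial a ⊗ x^⊗i evaluates to a + i · x. Evaluating each term at x = 3:
  Term 0 contributes 9 + 0 · 3 = 9
  Term 1 contributes 7 + 1 · 3 = 10
  Term 2 contributes 2 + 2 · 3 = 8
  Term 3 contributes 6 + 3 · 3 = 15
  Term 4 contributes 6 + 4 · 3 = 18
p(3) = ⊕ of these = min[9, 10, 8, 15, 18] = 8.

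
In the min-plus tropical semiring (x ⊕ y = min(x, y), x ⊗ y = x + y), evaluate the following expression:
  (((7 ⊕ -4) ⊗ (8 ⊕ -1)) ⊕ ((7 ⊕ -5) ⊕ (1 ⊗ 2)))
(((7 ⊕ -4) ⊗ (8 ⊕ -1)) ⊕ ((7 ⊕ -5) ⊕ (1 ⊗ 2))) = -5

Expand innermost to outermost. Recall ⊕ takes the minimum of its arguments and ⊗ takes their sum. Working out the expression (((7 ⊕ -4) ⊗ (8 ⊕ -1)) ⊕ ((7 ⊕ -5) ⊕ (1 ⊗ 2))) gives -5.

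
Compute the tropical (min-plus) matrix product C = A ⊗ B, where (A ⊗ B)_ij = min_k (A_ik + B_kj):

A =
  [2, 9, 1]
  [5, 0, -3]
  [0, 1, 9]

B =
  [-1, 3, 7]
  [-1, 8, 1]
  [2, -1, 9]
A ⊗ B =
  [1, 0, 9]
  [-1, -4, 1]
  [-1, 3, 2]

Apply the min-plus product entry-by-entry:
  C[0][0] = min over k of (A[0][0] + B[0][0] = 2 + -1 = 1, A[0][1] + B[1][0] = 9 + -1 = 8, A[0][2] + B[2][0] = 1 + 2 = 3) = 1 (attained at k = 0)
  C[0][1] = min over k of (A[0][0] + B[0][1] = 2 + 3 = 5, A[0][1] + B[1][1] = 9 + 8 = 17, A[0][2] + B[2][1] = 1 + -1 = 0) = 0 (attained at k = 2)
  C[0][2] = min over k of (A[0][0] + B[0][2] = 2 + 7 = 9, A[0][1] + B[1][2] = 9 + 1 = 10, A[0][2] + B[2][2] = 1 + 9 = 10) = 9 (attained at k = 0)
  C[1][0] = min over k of (A[1][0] + B[0][0] = 5 + -1 = 4, A[1][1] + B[1][0] = 0 + -1 = -1, A[1][2] + B[2][0] = -3 + 2 = -1) = -1 (attained at k = 1)
  C[1][1] = min over k of (A[1][0] + B[0][1] = 5 + 3 = 8, A[1][1] + B[1][1] = 0 + 8 = 8, A[1][2] + B[2][1] = -3 + -1 = -4) = -4 (attained at k = 2)
  C[1][2] = min over k of (A[1][0] + B[0][2] = 5 + 7 = 12, A[1][1] + B[1][2] = 0 + 1 = 1, A[1][2] + B[2][2] = -3 + 9 = 6) = 1 (attained at k = 1)
  C[2][0] = min over k of (A[2][0] + B[0][0] = 0 + -1 = -1, A[2][1] + B[1][0] = 1 + -1 = 0, A[2][2] + B[2][0] = 9 + 2 = 11) = -1 (attained at k = 0)
  C[2][1] = min over k of (A[2][0] + B[0][1] = 0 + 3 = 3, A[2][1] + B[1][1] = 1 + 8 = 9, A[2][2] + B[2][1] = 9 + -1 = 8) = 3 (attained at k = 0)
  C[2][2] = min over k of (A[2][0] + B[0][2] = 0 + 7 = 7, A[2][1] + B[1][2] = 1 + 1 = 2, A[2][2] + B[2][2] = 9 + 9 = 18) = 2 (attained at k = 1)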